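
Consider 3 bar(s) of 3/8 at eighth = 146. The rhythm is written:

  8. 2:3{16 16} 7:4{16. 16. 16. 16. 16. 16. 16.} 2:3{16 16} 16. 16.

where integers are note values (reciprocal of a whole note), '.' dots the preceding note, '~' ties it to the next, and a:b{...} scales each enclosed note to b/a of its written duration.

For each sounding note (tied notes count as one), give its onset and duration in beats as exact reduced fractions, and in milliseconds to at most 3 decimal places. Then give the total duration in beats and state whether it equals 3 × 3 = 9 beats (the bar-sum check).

1) 0.0ms=0b +616.438ms=3/2b
2) 616.438ms=3/2b +308.219ms=3/4b
3) 924.658ms=9/4b +308.219ms=3/4b
4) 1232.877ms=3b +176.125ms=3/7b
5) 1409.002ms=24/7b +176.125ms=3/7b
6) 1585.127ms=27/7b +176.125ms=3/7b
7) 1761.252ms=30/7b +176.125ms=3/7b
8) 1937.378ms=33/7b +176.125ms=3/7b
9) 2113.503ms=36/7b +176.125ms=3/7b
10) 2289.628ms=39/7b +176.125ms=3/7b
11) 2465.753ms=6b +308.219ms=3/4b
12) 2773.973ms=27/4b +308.219ms=3/4b
13) 3082.192ms=15/2b +308.219ms=3/4b
14) 3390.411ms=33/4b +308.219ms=3/4b
Σ=9b of 9 (146bpm 3/8) — PASS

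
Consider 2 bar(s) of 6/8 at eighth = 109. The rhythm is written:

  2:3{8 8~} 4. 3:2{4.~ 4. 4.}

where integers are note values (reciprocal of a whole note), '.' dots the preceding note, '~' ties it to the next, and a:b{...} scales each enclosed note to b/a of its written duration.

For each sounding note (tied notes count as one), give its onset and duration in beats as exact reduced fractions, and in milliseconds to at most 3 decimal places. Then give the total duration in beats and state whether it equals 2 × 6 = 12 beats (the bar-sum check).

1) 0.0ms=0b +825.688ms=3/2b
2) 825.688ms=3/2b +2477.064ms=9/2b
3) 3302.752ms=6b +2201.835ms=4b
4) 5504.587ms=10b +1100.917ms=2b
Σ=12b of 12 (109bpm 6/8) — PASS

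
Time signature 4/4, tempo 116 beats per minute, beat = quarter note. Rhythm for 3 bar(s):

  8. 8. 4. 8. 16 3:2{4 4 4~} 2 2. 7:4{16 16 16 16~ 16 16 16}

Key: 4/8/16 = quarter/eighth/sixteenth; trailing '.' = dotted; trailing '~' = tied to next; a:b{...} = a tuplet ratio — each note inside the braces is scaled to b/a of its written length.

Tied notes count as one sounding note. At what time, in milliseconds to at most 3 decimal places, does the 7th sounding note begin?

note 7 onset = 14/3b = 2413.793ms

1. 0.0ms @ 0 + 387.931ms (3/4)
2. 387.931ms @ 3/4 + 387.931ms (3/4)
3. 775.862ms @ 3/2 + 775.862ms (3/2)
4. 1551.724ms @ 3 + 387.931ms (3/4)
5. 1939.655ms @ 15/4 + 129.31ms (1/4)
6. 2068.966ms @ 4 + 344.828ms (2/3)
7. 2413.793ms @ 14/3 + 344.828ms (2/3)
8. 2758.621ms @ 16/3 + 1379.31ms (8/3)
9. 4137.931ms @ 8 + 1551.724ms (3)
10. 5689.655ms @ 11 + 73.892ms (1/7)
11. 5763.547ms @ 78/7 + 73.892ms (1/7)
12. 5837.438ms @ 79/7 + 73.892ms (1/7)
13. 5911.33ms @ 80/7 + 147.783ms (2/7)
14. 6059.113ms @ 82/7 + 73.892ms (1/7)
15. 6133.005ms @ 83/7 + 73.892ms (1/7)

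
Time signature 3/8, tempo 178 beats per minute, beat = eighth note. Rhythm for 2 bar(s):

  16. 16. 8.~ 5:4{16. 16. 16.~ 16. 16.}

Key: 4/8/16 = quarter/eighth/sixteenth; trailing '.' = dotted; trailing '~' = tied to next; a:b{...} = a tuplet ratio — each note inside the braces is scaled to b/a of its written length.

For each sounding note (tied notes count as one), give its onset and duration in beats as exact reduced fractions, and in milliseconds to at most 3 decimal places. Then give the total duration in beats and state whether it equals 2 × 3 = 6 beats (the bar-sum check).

1) 0.0ms=0b +252.809ms=3/4b
2) 252.809ms=3/4b +252.809ms=3/4b
3) 505.618ms=3/2b +707.865ms=21/10b
4) 1213.483ms=18/5b +202.247ms=3/5b
5) 1415.73ms=21/5b +404.494ms=6/5b
6) 1820.225ms=27/5b +202.247ms=3/5b
Σ=6b of 6 (178bpm 3/8) — PASS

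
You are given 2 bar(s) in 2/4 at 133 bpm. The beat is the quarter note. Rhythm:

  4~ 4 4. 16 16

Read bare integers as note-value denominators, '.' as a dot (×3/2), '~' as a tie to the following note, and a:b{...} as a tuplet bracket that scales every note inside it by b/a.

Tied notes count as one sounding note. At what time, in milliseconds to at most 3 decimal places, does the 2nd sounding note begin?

note 2 onset = 2b = 902.256ms

1. 0.0ms @ 0 + 902.256ms (2)
2. 902.256ms @ 2 + 676.692ms (3/2)
3. 1578.947ms @ 7/2 + 112.782ms (1/4)
4. 1691.729ms @ 15/4 + 112.782ms (1/4)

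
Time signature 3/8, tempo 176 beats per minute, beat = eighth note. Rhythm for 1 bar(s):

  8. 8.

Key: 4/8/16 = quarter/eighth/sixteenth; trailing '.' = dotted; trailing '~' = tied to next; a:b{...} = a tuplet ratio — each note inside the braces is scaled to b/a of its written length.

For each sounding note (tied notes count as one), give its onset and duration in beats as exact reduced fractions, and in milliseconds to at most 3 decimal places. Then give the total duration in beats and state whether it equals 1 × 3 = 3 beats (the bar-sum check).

1) 0.0ms=0b +511.364ms=3/2b
2) 511.364ms=3/2b +511.364ms=3/2b
Σ=3b of 3 (176bpm 3/8) — PASS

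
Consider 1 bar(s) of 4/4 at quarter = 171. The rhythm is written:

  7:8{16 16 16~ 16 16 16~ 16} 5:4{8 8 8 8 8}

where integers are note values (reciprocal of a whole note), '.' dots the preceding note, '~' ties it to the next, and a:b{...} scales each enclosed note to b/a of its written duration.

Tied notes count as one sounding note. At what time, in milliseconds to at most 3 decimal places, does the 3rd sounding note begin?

note 3 onset = 4/7b = 200.501ms

1. 0.0ms @ 0 + 100.251ms (2/7)
2. 100.251ms @ 2/7 + 100.251ms (2/7)
3. 200.501ms @ 4/7 + 200.501ms (4/7)
4. 401.003ms @ 8/7 + 100.251ms (2/7)
5. 501.253ms @ 10/7 + 200.501ms (4/7)
6. 701.754ms @ 2 + 140.351ms (2/5)
7. 842.105ms @ 12/5 + 140.351ms (2/5)
8. 982.456ms @ 14/5 + 140.351ms (2/5)
9. 1122.807ms @ 16/5 + 140.351ms (2/5)
10. 1263.158ms @ 18/5 + 140.351ms (2/5)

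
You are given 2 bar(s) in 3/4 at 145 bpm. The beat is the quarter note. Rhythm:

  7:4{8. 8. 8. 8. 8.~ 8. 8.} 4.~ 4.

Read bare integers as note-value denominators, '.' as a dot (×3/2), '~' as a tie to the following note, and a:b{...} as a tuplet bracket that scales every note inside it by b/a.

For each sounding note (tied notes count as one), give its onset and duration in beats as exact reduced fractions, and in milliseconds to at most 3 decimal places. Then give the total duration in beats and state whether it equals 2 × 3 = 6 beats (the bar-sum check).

1) 0.0ms=0b +177.34ms=3/7b
2) 177.34ms=3/7b +177.34ms=3/7b
3) 354.68ms=6/7b +177.34ms=3/7b
4) 532.02ms=9/7b +177.34ms=3/7b
5) 709.36ms=12/7b +354.68ms=6/7b
6) 1064.039ms=18/7b +177.34ms=3/7b
7) 1241.379ms=3b +1241.379ms=3b
Σ=6b of 6 (145bpm 3/4) — PASS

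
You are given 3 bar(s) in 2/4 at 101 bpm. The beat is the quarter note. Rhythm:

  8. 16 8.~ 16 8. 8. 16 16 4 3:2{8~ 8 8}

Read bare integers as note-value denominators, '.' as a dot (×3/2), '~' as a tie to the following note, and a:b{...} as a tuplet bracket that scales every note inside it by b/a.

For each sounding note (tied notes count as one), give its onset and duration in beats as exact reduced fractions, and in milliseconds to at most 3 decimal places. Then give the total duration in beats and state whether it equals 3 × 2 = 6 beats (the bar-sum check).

1) 0.0ms=0b +445.545ms=3/4b
2) 445.545ms=3/4b +148.515ms=1/4b
3) 594.059ms=1b +594.059ms=1b
4) 1188.119ms=2b +445.545ms=3/4b
5) 1633.663ms=11/4b +445.545ms=3/4b
6) 2079.208ms=7/2b +148.515ms=1/4b
7) 2227.723ms=15/4b +148.515ms=1/4b
8) 2376.238ms=4b +594.059ms=1b
9) 2970.297ms=5b +396.04ms=2/3b
10) 3366.337ms=17/3b +198.02ms=1/3b
Σ=6b of 6 (101bpm 2/4) — PASS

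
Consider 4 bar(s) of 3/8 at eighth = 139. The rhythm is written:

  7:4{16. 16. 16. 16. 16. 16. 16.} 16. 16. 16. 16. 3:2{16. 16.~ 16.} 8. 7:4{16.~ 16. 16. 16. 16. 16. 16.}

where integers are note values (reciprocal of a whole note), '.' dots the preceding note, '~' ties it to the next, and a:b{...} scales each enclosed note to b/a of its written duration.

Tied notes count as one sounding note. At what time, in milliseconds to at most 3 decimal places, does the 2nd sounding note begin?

note 2 onset = 3/7b = 184.995ms

1. 0.0ms @ 0 + 184.995ms (3/7)
2. 184.995ms @ 3/7 + 184.995ms (3/7)
3. 369.99ms @ 6/7 + 184.995ms (3/7)
4. 554.985ms @ 9/7 + 184.995ms (3/7)
5. 739.979ms @ 12/7 + 184.995ms (3/7)
6. 924.974ms @ 15/7 + 184.995ms (3/7)
7. 1109.969ms @ 18/7 + 184.995ms (3/7)
8. 1294.964ms @ 3 + 323.741ms (3/4)
9. 1618.705ms @ 15/4 + 323.741ms (3/4)
10. 1942.446ms @ 9/2 + 323.741ms (3/4)
11. 2266.187ms @ 21/4 + 323.741ms (3/4)
12. 2589.928ms @ 6 + 215.827ms (1/2)
13. 2805.755ms @ 13/2 + 431.655ms (1)
14. 3237.41ms @ 15/2 + 647.482ms (3/2)
15. 3884.892ms @ 9 + 369.99ms (6/7)
16. 4254.882ms @ 69/7 + 184.995ms (3/7)
17. 4439.877ms @ 72/7 + 184.995ms (3/7)
18. 4624.872ms @ 75/7 + 184.995ms (3/7)
19. 4809.866ms @ 78/7 + 184.995ms (3/7)
20. 4994.861ms @ 81/7 + 184.995ms (3/7)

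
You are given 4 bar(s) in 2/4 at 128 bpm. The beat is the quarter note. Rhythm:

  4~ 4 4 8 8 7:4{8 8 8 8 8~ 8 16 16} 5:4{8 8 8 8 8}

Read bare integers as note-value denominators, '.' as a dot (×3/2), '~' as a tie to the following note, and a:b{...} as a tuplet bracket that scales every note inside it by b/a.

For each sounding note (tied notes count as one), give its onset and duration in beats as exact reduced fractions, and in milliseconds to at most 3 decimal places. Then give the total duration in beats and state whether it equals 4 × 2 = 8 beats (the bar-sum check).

1) 0.0ms=0b +937.5ms=2b
2) 937.5ms=2b +468.75ms=1b
3) 1406.25ms=3b +234.375ms=1/2b
4) 1640.625ms=7/2b +234.375ms=1/2b
5) 1875.0ms=4b +133.929ms=2/7b
6) 2008.929ms=30/7b +133.929ms=2/7b
7) 2142.857ms=32/7b +133.929ms=2/7b
8) 2276.786ms=34/7b +133.929ms=2/7b
9) 2410.714ms=36/7b +267.857ms=4/7b
10) 2678.571ms=40/7b +66.964ms=1/7b
11) 2745.536ms=41/7b +66.964ms=1/7b
12) 2812.5ms=6b +187.5ms=2/5b
13) 3000.0ms=32/5b +187.5ms=2/5b
14) 3187.5ms=34/5b +187.5ms=2/5b
15) 3375.0ms=36/5b +187.5ms=2/5b
16) 3562.5ms=38/5b +187.5ms=2/5b
Σ=8b of 8 (128bpm 2/4) — PASS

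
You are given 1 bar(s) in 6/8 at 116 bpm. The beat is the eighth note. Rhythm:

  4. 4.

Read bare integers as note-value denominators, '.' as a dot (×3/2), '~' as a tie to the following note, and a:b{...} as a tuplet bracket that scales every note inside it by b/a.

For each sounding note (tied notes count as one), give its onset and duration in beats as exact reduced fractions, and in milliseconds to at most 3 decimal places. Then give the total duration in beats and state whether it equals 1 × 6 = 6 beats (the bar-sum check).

1) 0.0ms=0b +1551.724ms=3b
2) 1551.724ms=3b +1551.724ms=3b
Σ=6b of 6 (116bpm 6/8) — PASS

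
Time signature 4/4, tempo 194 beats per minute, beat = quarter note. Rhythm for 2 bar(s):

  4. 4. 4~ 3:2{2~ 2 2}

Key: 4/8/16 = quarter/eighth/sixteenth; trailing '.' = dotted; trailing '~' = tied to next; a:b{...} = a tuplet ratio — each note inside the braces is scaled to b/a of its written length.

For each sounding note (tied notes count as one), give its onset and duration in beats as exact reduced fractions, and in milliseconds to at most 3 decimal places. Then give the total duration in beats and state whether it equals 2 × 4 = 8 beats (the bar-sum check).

1) 0.0ms=0b +463.918ms=3/2b
2) 463.918ms=3/2b +463.918ms=3/2b
3) 927.835ms=3b +1134.021ms=11/3b
4) 2061.856ms=20/3b +412.371ms=4/3b
Σ=8b of 8 (194bpm 4/4) — PASS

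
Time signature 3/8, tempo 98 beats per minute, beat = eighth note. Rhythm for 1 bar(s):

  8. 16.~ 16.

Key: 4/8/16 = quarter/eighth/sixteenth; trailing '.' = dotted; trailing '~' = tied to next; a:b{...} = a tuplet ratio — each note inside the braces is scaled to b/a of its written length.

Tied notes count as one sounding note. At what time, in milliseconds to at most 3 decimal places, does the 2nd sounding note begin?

note 2 onset = 3/2b = 918.367ms

1. 0.0ms @ 0 + 918.367ms (3/2)
2. 918.367ms @ 3/2 + 918.367ms (3/2)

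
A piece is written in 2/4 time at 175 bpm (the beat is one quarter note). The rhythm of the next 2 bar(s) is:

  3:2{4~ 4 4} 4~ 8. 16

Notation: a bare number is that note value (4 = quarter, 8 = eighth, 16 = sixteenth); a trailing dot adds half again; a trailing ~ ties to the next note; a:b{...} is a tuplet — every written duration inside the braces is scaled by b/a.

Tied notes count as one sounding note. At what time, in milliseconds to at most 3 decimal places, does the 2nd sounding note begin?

note 2 onset = 4/3b = 457.143ms

1. 0.0ms @ 0 + 457.143ms (4/3)
2. 457.143ms @ 4/3 + 228.571ms (2/3)
3. 685.714ms @ 2 + 600.0ms (7/4)
4. 1285.714ms @ 15/4 + 85.714ms (1/4)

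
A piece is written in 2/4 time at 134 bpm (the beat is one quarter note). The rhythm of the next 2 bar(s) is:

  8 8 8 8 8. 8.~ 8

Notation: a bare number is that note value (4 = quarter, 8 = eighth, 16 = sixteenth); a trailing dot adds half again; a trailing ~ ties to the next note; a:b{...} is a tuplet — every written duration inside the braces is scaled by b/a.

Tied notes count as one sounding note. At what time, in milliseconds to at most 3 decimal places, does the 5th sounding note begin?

1. 0.0ms @ 0 + 223.881ms (1/2)
2. 223.881ms @ 1/2 + 223.881ms (1/2)
3. 447.761ms @ 1 + 223.881ms (1/2)
4. 671.642ms @ 3/2 + 223.881ms (1/2)
5. 895.522ms @ 2 + 335.821ms (3/4)
6. 1231.343ms @ 11/4 + 559.701ms (5/4)

note 5 onset = 2b = 895.522ms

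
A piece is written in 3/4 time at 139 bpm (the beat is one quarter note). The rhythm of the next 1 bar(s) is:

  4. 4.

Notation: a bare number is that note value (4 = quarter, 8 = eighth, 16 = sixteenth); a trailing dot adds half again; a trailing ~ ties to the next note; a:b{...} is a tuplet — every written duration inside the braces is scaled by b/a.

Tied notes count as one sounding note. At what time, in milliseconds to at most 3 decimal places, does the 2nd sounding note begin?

1. 0.0ms @ 0 + 647.482ms (3/2)
2. 647.482ms @ 3/2 + 647.482ms (3/2)

note 2 onset = 3/2b = 647.482ms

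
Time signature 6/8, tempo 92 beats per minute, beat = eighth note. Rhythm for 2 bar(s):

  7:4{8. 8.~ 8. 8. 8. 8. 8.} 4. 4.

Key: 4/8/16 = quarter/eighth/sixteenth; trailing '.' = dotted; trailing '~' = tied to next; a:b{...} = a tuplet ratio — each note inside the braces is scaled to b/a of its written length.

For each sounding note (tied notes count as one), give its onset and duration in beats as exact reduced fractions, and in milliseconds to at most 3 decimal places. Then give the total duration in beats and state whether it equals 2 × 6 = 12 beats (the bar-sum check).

1) 0.0ms=0b +559.006ms=6/7b
2) 559.006ms=6/7b +1118.012ms=12/7b
3) 1677.019ms=18/7b +559.006ms=6/7b
4) 2236.025ms=24/7b +559.006ms=6/7b
5) 2795.031ms=30/7b +559.006ms=6/7b
6) 3354.037ms=36/7b +559.006ms=6/7b
7) 3913.043ms=6b +1956.522ms=3b
8) 5869.565ms=9b +1956.522ms=3b
Σ=12b of 12 (92bpm 6/8) — PASS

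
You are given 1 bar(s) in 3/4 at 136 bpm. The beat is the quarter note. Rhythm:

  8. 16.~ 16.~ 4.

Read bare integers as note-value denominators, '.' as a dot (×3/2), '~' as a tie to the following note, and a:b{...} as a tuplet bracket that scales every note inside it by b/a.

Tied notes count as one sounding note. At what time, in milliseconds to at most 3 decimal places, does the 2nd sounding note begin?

note 2 onset = 3/4b = 330.882ms

1. 0.0ms @ 0 + 330.882ms (3/4)
2. 330.882ms @ 3/4 + 992.647ms (9/4)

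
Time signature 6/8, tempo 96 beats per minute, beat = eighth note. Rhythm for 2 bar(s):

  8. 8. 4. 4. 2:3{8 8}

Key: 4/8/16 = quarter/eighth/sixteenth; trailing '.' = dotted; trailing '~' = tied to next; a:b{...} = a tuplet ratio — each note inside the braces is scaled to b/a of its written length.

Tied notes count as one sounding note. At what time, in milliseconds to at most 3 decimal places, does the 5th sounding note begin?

note 5 onset = 9b = 5625.0ms

1. 0.0ms @ 0 + 937.5ms (3/2)
2. 937.5ms @ 3/2 + 937.5ms (3/2)
3. 1875.0ms @ 3 + 1875.0ms (3)
4. 3750.0ms @ 6 + 1875.0ms (3)
5. 5625.0ms @ 9 + 937.5ms (3/2)
6. 6562.5ms @ 21/2 + 937.5ms (3/2)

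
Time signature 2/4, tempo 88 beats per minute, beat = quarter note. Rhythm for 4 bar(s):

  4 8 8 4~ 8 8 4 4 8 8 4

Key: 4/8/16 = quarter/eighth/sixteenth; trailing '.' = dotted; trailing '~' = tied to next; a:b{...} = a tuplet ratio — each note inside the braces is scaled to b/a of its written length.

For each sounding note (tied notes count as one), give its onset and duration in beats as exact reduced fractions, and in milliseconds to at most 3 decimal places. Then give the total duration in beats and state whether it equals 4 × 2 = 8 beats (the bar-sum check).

1) 0.0ms=0b +681.818ms=1b
2) 681.818ms=1b +340.909ms=1/2b
3) 1022.727ms=3/2b +340.909ms=1/2b
4) 1363.636ms=2b +1022.727ms=3/2b
5) 2386.364ms=7/2b +340.909ms=1/2b
6) 2727.273ms=4b +681.818ms=1b
7) 3409.091ms=5b +681.818ms=1b
8) 4090.909ms=6b +340.909ms=1/2b
9) 4431.818ms=13/2b +340.909ms=1/2b
10) 4772.727ms=7b +681.818ms=1b
Σ=8b of 8 (88bpm 2/4) — PASS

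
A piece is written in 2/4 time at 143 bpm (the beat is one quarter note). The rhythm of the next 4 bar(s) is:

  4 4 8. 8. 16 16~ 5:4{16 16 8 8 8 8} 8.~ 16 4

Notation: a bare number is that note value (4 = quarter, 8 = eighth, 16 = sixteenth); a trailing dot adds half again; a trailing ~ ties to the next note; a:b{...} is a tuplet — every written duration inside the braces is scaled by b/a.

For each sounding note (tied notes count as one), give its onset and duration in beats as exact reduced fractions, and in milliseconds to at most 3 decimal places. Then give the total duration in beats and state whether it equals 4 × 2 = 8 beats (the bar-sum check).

1) 0.0ms=0b +419.58ms=1b
2) 419.58ms=1b +419.58ms=1b
3) 839.161ms=2b +314.685ms=3/4b
4) 1153.846ms=11/4b +314.685ms=3/4b
5) 1468.531ms=7/2b +104.895ms=1/4b
6) 1573.427ms=15/4b +188.811ms=9/20b
7) 1762.238ms=21/5b +83.916ms=1/5b
8) 1846.154ms=22/5b +167.832ms=2/5b
9) 2013.986ms=24/5b +167.832ms=2/5b
10) 2181.818ms=26/5b +167.832ms=2/5b
11) 2349.65ms=28/5b +167.832ms=2/5b
12) 2517.483ms=6b +419.58ms=1b
13) 2937.063ms=7b +419.58ms=1b
Σ=8b of 8 (143bpm 2/4) — PASS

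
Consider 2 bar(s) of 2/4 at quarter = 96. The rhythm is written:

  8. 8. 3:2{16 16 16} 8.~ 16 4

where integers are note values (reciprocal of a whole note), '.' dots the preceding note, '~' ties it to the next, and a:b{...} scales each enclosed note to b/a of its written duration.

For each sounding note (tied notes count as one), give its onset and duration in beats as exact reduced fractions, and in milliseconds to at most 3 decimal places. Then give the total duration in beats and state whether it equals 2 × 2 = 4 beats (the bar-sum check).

1) 0.0ms=0b +468.75ms=3/4b
2) 468.75ms=3/4b +468.75ms=3/4b
3) 937.5ms=3/2b +104.167ms=1/6b
4) 1041.667ms=5/3b +104.167ms=1/6b
5) 1145.833ms=11/6b +104.167ms=1/6b
6) 1250.0ms=2b +625.0ms=1b
7) 1875.0ms=3b +625.0ms=1b
Σ=4b of 4 (96bpm 2/4) — PASS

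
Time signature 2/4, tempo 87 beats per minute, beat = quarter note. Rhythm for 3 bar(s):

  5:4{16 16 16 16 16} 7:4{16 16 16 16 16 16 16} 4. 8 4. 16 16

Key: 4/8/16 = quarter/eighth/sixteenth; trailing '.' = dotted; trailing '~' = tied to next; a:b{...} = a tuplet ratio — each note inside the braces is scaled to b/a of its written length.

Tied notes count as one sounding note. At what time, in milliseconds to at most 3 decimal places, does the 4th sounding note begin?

note 4 onset = 3/5b = 413.793ms

1. 0.0ms @ 0 + 137.931ms (1/5)
2. 137.931ms @ 1/5 + 137.931ms (1/5)
3. 275.862ms @ 2/5 + 137.931ms (1/5)
4. 413.793ms @ 3/5 + 137.931ms (1/5)
5. 551.724ms @ 4/5 + 137.931ms (1/5)
6. 689.655ms @ 1 + 98.522ms (1/7)
7. 788.177ms @ 8/7 + 98.522ms (1/7)
8. 886.7ms @ 9/7 + 98.522ms (1/7)
9. 985.222ms @ 10/7 + 98.522ms (1/7)
10. 1083.744ms @ 11/7 + 98.522ms (1/7)
11. 1182.266ms @ 12/7 + 98.522ms (1/7)
12. 1280.788ms @ 13/7 + 98.522ms (1/7)
13. 1379.31ms @ 2 + 1034.483ms (3/2)
14. 2413.793ms @ 7/2 + 344.828ms (1/2)
15. 2758.621ms @ 4 + 1034.483ms (3/2)
16. 3793.103ms @ 11/2 + 172.414ms (1/4)
17. 3965.517ms @ 23/4 + 172.414ms (1/4)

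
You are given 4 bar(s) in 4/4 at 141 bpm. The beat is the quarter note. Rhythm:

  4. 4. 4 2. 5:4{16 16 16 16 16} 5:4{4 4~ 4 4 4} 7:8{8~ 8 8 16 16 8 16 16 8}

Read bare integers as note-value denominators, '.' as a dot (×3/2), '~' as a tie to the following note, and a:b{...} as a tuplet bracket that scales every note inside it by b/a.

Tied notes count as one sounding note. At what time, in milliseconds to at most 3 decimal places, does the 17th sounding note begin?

1. 0.0ms @ 0 + 638.298ms (3/2)
2. 638.298ms @ 3/2 + 638.298ms (3/2)
3. 1276.596ms @ 3 + 425.532ms (1)
4. 1702.128ms @ 4 + 1276.596ms (3)
5. 2978.723ms @ 7 + 85.106ms (1/5)
6. 3063.83ms @ 36/5 + 85.106ms (1/5)
7. 3148.936ms @ 37/5 + 85.106ms (1/5)
8. 3234.043ms @ 38/5 + 85.106ms (1/5)
9. 3319.149ms @ 39/5 + 85.106ms (1/5)
10. 3404.255ms @ 8 + 340.426ms (4/5)
11. 3744.681ms @ 44/5 + 680.851ms (8/5)
12. 4425.532ms @ 52/5 + 340.426ms (4/5)
13. 4765.957ms @ 56/5 + 340.426ms (4/5)
14. 5106.383ms @ 12 + 486.322ms (8/7)
15. 5592.705ms @ 92/7 + 243.161ms (4/7)
16. 5835.866ms @ 96/7 + 121.581ms (2/7)
17. 5957.447ms @ 14 + 121.581ms (2/7)
18. 6079.027ms @ 100/7 + 243.161ms (4/7)
19. 6322.188ms @ 104/7 + 121.581ms (2/7)
20. 6443.769ms @ 106/7 + 121.581ms (2/7)
21. 6565.35ms @ 108/7 + 243.161ms (4/7)

note 17 onset = 14b = 5957.447ms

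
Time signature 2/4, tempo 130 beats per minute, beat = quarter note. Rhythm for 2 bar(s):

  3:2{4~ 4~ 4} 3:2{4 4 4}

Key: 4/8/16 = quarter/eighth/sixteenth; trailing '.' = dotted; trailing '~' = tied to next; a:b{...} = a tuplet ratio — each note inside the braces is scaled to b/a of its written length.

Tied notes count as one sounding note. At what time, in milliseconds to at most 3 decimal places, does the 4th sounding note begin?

note 4 onset = 10/3b = 1538.462ms

1. 0.0ms @ 0 + 923.077ms (2)
2. 923.077ms @ 2 + 307.692ms (2/3)
3. 1230.769ms @ 8/3 + 307.692ms (2/3)
4. 1538.462ms @ 10/3 + 307.692ms (2/3)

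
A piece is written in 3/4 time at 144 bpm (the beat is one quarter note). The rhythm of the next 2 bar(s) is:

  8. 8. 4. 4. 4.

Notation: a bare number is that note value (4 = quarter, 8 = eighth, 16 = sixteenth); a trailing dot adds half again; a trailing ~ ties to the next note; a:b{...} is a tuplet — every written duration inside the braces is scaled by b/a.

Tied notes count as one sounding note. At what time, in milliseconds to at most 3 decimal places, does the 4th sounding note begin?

note 4 onset = 3b = 1250.0ms

1. 0.0ms @ 0 + 312.5ms (3/4)
2. 312.5ms @ 3/4 + 312.5ms (3/4)
3. 625.0ms @ 3/2 + 625.0ms (3/2)
4. 1250.0ms @ 3 + 625.0ms (3/2)
5. 1875.0ms @ 9/2 + 625.0ms (3/2)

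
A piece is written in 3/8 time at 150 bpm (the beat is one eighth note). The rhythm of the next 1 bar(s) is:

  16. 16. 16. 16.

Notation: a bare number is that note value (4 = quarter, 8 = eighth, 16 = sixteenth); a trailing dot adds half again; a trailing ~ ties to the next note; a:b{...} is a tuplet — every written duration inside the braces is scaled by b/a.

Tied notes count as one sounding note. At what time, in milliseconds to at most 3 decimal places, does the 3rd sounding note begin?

1. 0.0ms @ 0 + 300.0ms (3/4)
2. 300.0ms @ 3/4 + 300.0ms (3/4)
3. 600.0ms @ 3/2 + 300.0ms (3/4)
4. 900.0ms @ 9/4 + 300.0ms (3/4)

note 3 onset = 3/2b = 600.0ms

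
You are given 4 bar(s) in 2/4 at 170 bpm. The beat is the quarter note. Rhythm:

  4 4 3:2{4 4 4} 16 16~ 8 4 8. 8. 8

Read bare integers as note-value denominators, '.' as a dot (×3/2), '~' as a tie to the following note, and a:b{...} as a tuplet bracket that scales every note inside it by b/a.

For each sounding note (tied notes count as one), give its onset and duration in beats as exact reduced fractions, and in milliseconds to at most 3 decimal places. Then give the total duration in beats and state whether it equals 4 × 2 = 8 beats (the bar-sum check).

1) 0.0ms=0b +352.941ms=1b
2) 352.941ms=1b +352.941ms=1b
3) 705.882ms=2b +235.294ms=2/3b
4) 941.176ms=8/3b +235.294ms=2/3b
5) 1176.471ms=10/3b +235.294ms=2/3b
6) 1411.765ms=4b +88.235ms=1/4b
7) 1500.0ms=17/4b +264.706ms=3/4b
8) 1764.706ms=5b +352.941ms=1b
9) 2117.647ms=6b +264.706ms=3/4b
10) 2382.353ms=27/4b +264.706ms=3/4b
11) 2647.059ms=15/2b +176.471ms=1/2b
Σ=8b of 8 (170bpm 2/4) — PASS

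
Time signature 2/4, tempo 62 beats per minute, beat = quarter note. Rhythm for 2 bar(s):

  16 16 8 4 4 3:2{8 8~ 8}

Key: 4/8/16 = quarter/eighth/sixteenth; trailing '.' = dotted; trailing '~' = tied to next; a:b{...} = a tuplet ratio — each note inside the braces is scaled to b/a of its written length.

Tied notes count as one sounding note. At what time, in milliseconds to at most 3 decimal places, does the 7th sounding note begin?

1. 0.0ms @ 0 + 241.935ms (1/4)
2. 241.935ms @ 1/4 + 241.935ms (1/4)
3. 483.871ms @ 1/2 + 483.871ms (1/2)
4. 967.742ms @ 1 + 967.742ms (1)
5. 1935.484ms @ 2 + 967.742ms (1)
6. 2903.226ms @ 3 + 322.581ms (1/3)
7. 3225.806ms @ 10/3 + 645.161ms (2/3)

note 7 onset = 10/3b = 3225.806ms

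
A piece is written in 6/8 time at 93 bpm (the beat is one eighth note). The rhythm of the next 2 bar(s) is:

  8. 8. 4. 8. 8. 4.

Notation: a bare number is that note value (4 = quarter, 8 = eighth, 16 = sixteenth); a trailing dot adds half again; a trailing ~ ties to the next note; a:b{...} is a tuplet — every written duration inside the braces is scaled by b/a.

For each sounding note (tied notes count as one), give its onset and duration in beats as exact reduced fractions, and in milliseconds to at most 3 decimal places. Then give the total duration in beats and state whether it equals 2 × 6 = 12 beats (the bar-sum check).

1) 0.0ms=0b +967.742ms=3/2b
2) 967.742ms=3/2b +967.742ms=3/2b
3) 1935.484ms=3b +1935.484ms=3b
4) 3870.968ms=6b +967.742ms=3/2b
5) 4838.71ms=15/2b +967.742ms=3/2b
6) 5806.452ms=9b +1935.484ms=3b
Σ=12b of 12 (93bpm 6/8) — PASS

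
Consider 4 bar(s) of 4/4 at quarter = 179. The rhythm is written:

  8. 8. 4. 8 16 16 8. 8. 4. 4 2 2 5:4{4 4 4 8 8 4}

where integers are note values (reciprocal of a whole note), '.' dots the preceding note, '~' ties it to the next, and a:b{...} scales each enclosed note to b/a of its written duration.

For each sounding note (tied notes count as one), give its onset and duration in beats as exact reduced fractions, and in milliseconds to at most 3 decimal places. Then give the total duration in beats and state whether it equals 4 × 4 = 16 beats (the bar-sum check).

1) 0.0ms=0b +251.397ms=3/4b
2) 251.397ms=3/4b +251.397ms=3/4b
3) 502.793ms=3/2b +502.793ms=3/2b
4) 1005.587ms=3b +167.598ms=1/2b
5) 1173.184ms=7/2b +83.799ms=1/4b
6) 1256.983ms=15/4b +83.799ms=1/4b
7) 1340.782ms=4b +251.397ms=3/4b
8) 1592.179ms=19/4b +251.397ms=3/4b
9) 1843.575ms=11/2b +502.793ms=3/2b
10) 2346.369ms=7b +335.196ms=1b
11) 2681.564ms=8b +670.391ms=2b
12) 3351.955ms=10b +670.391ms=2b
13) 4022.346ms=12b +268.156ms=4/5b
14) 4290.503ms=64/5b +268.156ms=4/5b
15) 4558.659ms=68/5b +268.156ms=4/5b
16) 4826.816ms=72/5b +134.078ms=2/5b
17) 4960.894ms=74/5b +134.078ms=2/5b
18) 5094.972ms=76/5b +268.156ms=4/5b
Σ=16b of 16 (179bpm 4/4) — PASS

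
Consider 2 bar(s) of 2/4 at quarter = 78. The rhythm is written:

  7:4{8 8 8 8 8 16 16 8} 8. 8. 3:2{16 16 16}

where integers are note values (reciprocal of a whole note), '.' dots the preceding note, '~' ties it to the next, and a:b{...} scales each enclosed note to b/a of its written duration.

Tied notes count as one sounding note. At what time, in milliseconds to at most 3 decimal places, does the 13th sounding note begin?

note 13 onset = 23/6b = 2948.718ms

1. 0.0ms @ 0 + 219.78ms (2/7)
2. 219.78ms @ 2/7 + 219.78ms (2/7)
3. 439.56ms @ 4/7 + 219.78ms (2/7)
4. 659.341ms @ 6/7 + 219.78ms (2/7)
5. 879.121ms @ 8/7 + 219.78ms (2/7)
6. 1098.901ms @ 10/7 + 109.89ms (1/7)
7. 1208.791ms @ 11/7 + 109.89ms (1/7)
8. 1318.681ms @ 12/7 + 219.78ms (2/7)
9. 1538.462ms @ 2 + 576.923ms (3/4)
10. 2115.385ms @ 11/4 + 576.923ms (3/4)
11. 2692.308ms @ 7/2 + 128.205ms (1/6)
12. 2820.513ms @ 11/3 + 128.205ms (1/6)
13. 2948.718ms @ 23/6 + 128.205ms (1/6)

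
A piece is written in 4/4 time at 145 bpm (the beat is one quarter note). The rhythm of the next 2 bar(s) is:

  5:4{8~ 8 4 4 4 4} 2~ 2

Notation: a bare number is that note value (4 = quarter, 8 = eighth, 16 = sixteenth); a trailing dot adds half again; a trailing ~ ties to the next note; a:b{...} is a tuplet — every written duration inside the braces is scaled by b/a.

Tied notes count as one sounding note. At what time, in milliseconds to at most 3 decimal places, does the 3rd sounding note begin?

note 3 onset = 8/5b = 662.069ms

1. 0.0ms @ 0 + 331.034ms (4/5)
2. 331.034ms @ 4/5 + 331.034ms (4/5)
3. 662.069ms @ 8/5 + 331.034ms (4/5)
4. 993.103ms @ 12/5 + 331.034ms (4/5)
5. 1324.138ms @ 16/5 + 331.034ms (4/5)
6. 1655.172ms @ 4 + 1655.172ms (4)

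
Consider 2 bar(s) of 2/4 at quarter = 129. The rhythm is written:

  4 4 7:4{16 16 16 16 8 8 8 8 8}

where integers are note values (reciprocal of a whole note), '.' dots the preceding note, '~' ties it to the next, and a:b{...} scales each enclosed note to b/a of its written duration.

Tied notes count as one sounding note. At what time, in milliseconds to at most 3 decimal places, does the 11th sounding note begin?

note 11 onset = 26/7b = 1727.575ms

1. 0.0ms @ 0 + 465.116ms (1)
2. 465.116ms @ 1 + 465.116ms (1)
3. 930.233ms @ 2 + 66.445ms (1/7)
4. 996.678ms @ 15/7 + 66.445ms (1/7)
5. 1063.123ms @ 16/7 + 66.445ms (1/7)
6. 1129.568ms @ 17/7 + 66.445ms (1/7)
7. 1196.013ms @ 18/7 + 132.89ms (2/7)
8. 1328.904ms @ 20/7 + 132.89ms (2/7)
9. 1461.794ms @ 22/7 + 132.89ms (2/7)
10. 1594.684ms @ 24/7 + 132.89ms (2/7)
11. 1727.575ms @ 26/7 + 132.89ms (2/7)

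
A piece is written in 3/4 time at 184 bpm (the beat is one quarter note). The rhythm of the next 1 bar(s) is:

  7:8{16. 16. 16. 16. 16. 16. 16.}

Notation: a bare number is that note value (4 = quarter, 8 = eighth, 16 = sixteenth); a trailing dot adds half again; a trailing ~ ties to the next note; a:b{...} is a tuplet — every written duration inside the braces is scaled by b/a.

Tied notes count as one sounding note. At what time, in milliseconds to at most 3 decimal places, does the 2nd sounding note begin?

note 2 onset = 3/7b = 139.752ms

1. 0.0ms @ 0 + 139.752ms (3/7)
2. 139.752ms @ 3/7 + 139.752ms (3/7)
3. 279.503ms @ 6/7 + 139.752ms (3/7)
4. 419.255ms @ 9/7 + 139.752ms (3/7)
5. 559.006ms @ 12/7 + 139.752ms (3/7)
6. 698.758ms @ 15/7 + 139.752ms (3/7)
7. 838.509ms @ 18/7 + 139.752ms (3/7)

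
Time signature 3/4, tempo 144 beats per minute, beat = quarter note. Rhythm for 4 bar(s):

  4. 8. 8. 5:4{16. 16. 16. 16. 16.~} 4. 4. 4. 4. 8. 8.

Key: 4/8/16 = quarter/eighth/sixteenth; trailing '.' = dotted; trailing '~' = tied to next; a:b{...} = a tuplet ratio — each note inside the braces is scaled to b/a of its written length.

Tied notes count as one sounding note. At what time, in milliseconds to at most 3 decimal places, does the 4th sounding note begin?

note 4 onset = 3b = 1250.0ms

1. 0.0ms @ 0 + 625.0ms (3/2)
2. 625.0ms @ 3/2 + 312.5ms (3/4)
3. 937.5ms @ 9/4 + 312.5ms (3/4)
4. 1250.0ms @ 3 + 125.0ms (3/10)
5. 1375.0ms @ 33/10 + 125.0ms (3/10)
6. 1500.0ms @ 18/5 + 125.0ms (3/10)
7. 1625.0ms @ 39/10 + 125.0ms (3/10)
8. 1750.0ms @ 21/5 + 750.0ms (9/5)
9. 2500.0ms @ 6 + 625.0ms (3/2)
10. 3125.0ms @ 15/2 + 625.0ms (3/2)
11. 3750.0ms @ 9 + 625.0ms (3/2)
12. 4375.0ms @ 21/2 + 312.5ms (3/4)
13. 4687.5ms @ 45/4 + 312.5ms (3/4)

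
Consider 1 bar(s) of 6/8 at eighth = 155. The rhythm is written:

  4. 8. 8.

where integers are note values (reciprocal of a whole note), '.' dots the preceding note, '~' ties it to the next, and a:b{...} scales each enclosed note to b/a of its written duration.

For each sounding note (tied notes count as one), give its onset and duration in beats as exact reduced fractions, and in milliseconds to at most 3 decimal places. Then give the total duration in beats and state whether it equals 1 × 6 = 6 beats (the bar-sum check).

1) 0.0ms=0b +1161.29ms=3b
2) 1161.29ms=3b +580.645ms=3/2b
3) 1741.935ms=9/2b +580.645ms=3/2b
Σ=6b of 6 (155bpm 6/8) — PASS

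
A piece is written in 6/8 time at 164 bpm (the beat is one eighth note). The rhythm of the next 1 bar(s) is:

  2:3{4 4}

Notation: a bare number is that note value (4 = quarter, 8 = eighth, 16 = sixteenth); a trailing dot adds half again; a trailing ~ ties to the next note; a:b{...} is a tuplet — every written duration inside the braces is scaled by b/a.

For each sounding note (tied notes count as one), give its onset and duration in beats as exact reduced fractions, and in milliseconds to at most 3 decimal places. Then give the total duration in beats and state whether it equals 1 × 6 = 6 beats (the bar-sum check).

1) 0.0ms=0b +1097.561ms=3b
2) 1097.561ms=3b +1097.561ms=3b
Σ=6b of 6 (164bpm 6/8) — PASS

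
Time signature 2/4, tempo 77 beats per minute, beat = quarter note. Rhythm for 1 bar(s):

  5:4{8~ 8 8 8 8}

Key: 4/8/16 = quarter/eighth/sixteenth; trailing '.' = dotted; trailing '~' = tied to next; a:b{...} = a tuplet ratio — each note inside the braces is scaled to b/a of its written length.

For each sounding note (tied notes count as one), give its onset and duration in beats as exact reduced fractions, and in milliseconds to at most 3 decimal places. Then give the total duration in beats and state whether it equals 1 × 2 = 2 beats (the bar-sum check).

1) 0.0ms=0b +623.377ms=4/5b
2) 623.377ms=4/5b +311.688ms=2/5b
3) 935.065ms=6/5b +311.688ms=2/5b
4) 1246.753ms=8/5b +311.688ms=2/5b
Σ=2b of 2 (77bpm 2/4) — PASS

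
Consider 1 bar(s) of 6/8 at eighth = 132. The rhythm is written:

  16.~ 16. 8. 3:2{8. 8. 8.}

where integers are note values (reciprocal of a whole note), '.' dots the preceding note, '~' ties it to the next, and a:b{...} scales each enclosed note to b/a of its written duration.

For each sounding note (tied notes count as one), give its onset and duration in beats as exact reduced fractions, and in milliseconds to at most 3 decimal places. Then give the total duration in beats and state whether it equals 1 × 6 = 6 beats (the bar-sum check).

1) 0.0ms=0b +681.818ms=3/2b
2) 681.818ms=3/2b +681.818ms=3/2b
3) 1363.636ms=3b +454.545ms=1b
4) 1818.182ms=4b +454.545ms=1b
5) 2272.727ms=5b +454.545ms=1b
Σ=6b of 6 (132bpm 6/8) — PASS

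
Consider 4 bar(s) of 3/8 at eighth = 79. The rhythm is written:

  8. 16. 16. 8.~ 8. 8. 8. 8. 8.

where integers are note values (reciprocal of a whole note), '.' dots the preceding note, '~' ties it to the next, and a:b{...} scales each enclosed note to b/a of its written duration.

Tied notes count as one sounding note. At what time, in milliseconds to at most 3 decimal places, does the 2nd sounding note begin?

note 2 onset = 3/2b = 1139.241ms

1. 0.0ms @ 0 + 1139.241ms (3/2)
2. 1139.241ms @ 3/2 + 569.62ms (3/4)
3. 1708.861ms @ 9/4 + 569.62ms (3/4)
4. 2278.481ms @ 3 + 2278.481ms (3)
5. 4556.962ms @ 6 + 1139.241ms (3/2)
6. 5696.203ms @ 15/2 + 1139.241ms (3/2)
7. 6835.443ms @ 9 + 1139.241ms (3/2)
8. 7974.684ms @ 21/2 + 1139.241ms (3/2)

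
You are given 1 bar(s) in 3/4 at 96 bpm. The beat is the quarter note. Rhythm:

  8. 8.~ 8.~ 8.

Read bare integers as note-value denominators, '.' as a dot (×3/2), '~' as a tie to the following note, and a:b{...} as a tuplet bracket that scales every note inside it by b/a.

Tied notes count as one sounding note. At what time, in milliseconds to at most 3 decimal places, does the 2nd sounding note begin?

1. 0.0ms @ 0 + 468.75ms (3/4)
2. 468.75ms @ 3/4 + 1406.25ms (9/4)

note 2 onset = 3/4b = 468.75ms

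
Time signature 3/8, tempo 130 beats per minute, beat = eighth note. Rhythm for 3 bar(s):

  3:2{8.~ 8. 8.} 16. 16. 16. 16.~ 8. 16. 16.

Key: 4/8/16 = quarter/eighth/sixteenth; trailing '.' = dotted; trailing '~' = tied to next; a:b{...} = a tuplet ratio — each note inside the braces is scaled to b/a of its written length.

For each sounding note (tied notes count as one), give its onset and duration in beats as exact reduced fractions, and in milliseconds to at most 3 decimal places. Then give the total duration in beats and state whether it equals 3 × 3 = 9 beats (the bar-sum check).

1) 0.0ms=0b +923.077ms=2b
2) 923.077ms=2b +461.538ms=1b
3) 1384.615ms=3b +346.154ms=3/4b
4) 1730.769ms=15/4b +346.154ms=3/4b
5) 2076.923ms=9/2b +346.154ms=3/4b
6) 2423.077ms=21/4b +1038.462ms=9/4b
7) 3461.538ms=15/2b +346.154ms=3/4b
8) 3807.692ms=33/4b +346.154ms=3/4b
Σ=9b of 9 (130bpm 3/8) — PASS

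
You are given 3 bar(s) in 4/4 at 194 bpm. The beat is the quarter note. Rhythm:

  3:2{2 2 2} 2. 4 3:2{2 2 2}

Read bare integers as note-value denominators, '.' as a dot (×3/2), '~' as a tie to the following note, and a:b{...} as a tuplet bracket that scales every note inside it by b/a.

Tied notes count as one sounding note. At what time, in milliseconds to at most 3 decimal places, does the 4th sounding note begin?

1. 0.0ms @ 0 + 412.371ms (4/3)
2. 412.371ms @ 4/3 + 412.371ms (4/3)
3. 824.742ms @ 8/3 + 412.371ms (4/3)
4. 1237.113ms @ 4 + 927.835ms (3)
5. 2164.948ms @ 7 + 309.278ms (1)
6. 2474.227ms @ 8 + 412.371ms (4/3)
7. 2886.598ms @ 28/3 + 412.371ms (4/3)
8. 3298.969ms @ 32/3 + 412.371ms (4/3)

note 4 onset = 4b = 1237.113ms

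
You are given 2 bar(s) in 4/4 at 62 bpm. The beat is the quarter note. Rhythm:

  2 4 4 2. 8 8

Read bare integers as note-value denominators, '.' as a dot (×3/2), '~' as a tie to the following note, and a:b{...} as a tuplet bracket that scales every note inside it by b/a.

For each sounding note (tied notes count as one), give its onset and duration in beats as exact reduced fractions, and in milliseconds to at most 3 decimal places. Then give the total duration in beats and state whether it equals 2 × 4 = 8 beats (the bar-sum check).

1) 0.0ms=0b +1935.484ms=2b
2) 1935.484ms=2b +967.742ms=1b
3) 2903.226ms=3b +967.742ms=1b
4) 3870.968ms=4b +2903.226ms=3b
5) 6774.194ms=7b +483.871ms=1/2b
6) 7258.065ms=15/2b +483.871ms=1/2b
Σ=8b of 8 (62bpm 4/4) — PASS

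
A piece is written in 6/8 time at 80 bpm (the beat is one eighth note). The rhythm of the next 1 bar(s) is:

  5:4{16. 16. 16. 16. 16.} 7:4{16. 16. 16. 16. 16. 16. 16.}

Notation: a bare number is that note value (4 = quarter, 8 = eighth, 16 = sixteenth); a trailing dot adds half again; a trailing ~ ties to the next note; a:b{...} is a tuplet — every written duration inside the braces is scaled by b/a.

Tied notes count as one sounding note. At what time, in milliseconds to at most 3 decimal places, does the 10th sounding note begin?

1. 0.0ms @ 0 + 450.0ms (3/5)
2. 450.0ms @ 3/5 + 450.0ms (3/5)
3. 900.0ms @ 6/5 + 450.0ms (3/5)
4. 1350.0ms @ 9/5 + 450.0ms (3/5)
5. 1800.0ms @ 12/5 + 450.0ms (3/5)
6. 2250.0ms @ 3 + 321.429ms (3/7)
7. 2571.429ms @ 24/7 + 321.429ms (3/7)
8. 2892.857ms @ 27/7 + 321.429ms (3/7)
9. 3214.286ms @ 30/7 + 321.429ms (3/7)
10. 3535.714ms @ 33/7 + 321.429ms (3/7)
11. 3857.143ms @ 36/7 + 321.429ms (3/7)
12. 4178.571ms @ 39/7 + 321.429ms (3/7)

note 10 onset = 33/7b = 3535.714ms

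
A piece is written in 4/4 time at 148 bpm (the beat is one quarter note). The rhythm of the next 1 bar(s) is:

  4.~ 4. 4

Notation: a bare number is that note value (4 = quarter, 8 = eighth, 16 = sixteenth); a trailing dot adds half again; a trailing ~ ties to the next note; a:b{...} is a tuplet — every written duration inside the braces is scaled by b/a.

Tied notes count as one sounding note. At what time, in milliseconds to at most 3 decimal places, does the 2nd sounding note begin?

note 2 onset = 3b = 1216.216ms

1. 0.0ms @ 0 + 1216.216ms (3)
2. 1216.216ms @ 3 + 405.405ms (1)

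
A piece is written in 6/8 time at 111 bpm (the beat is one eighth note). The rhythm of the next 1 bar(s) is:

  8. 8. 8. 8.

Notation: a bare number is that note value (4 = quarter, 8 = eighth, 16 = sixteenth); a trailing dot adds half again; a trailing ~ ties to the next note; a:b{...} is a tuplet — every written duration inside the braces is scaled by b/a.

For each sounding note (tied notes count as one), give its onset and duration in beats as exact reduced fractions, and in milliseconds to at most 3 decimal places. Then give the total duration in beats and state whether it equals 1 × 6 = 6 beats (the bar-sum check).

1) 0.0ms=0b +810.811ms=3/2b
2) 810.811ms=3/2b +810.811ms=3/2b
3) 1621.622ms=3b +810.811ms=3/2b
4) 2432.432ms=9/2b +810.811ms=3/2b
Σ=6b of 6 (111bpm 6/8) — PASS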